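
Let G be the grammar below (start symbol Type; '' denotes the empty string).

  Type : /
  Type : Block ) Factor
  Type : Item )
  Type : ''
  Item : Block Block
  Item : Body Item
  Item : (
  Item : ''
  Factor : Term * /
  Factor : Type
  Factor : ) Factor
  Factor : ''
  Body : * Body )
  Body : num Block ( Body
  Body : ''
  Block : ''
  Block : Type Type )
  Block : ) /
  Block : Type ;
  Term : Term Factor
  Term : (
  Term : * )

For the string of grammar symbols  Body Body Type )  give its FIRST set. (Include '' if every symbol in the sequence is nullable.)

Add FIRST(Body)\{''} = { *, num }; Body is nullable, continue.
Add FIRST(Body)\{''} = { *, num }; Body is nullable, continue.
Add FIRST(Type)\{''} = { (, ), *, /, ;, num }; Type is nullable, continue.
) is a terminal; add {)} and stop.

{ (, ), *, /, ;, num }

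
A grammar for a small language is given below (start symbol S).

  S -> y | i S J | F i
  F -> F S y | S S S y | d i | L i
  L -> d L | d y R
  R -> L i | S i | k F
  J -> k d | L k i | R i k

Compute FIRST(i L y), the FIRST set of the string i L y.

{ i }

i is a terminal; add {i} and stop.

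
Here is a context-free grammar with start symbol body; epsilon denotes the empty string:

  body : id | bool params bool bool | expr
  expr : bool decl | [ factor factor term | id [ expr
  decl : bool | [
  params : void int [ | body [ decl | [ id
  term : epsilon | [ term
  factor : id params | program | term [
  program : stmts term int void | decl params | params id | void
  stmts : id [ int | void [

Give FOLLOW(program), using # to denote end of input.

In factor : program: program is at the end, add FOLLOW(factor) = { #, [, bool, id, void }.
Union: FOLLOW(program) = { #, [, bool, id, void }.

{ #, [, bool, id, void }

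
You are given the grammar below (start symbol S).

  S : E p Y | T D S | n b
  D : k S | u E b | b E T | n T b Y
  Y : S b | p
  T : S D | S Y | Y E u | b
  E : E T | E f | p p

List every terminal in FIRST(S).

{ b, n, p }

From S : E p Y: add FIRST(E) = { p }.
From S : T D S: add FIRST(T) = { b, n, p }.
S : n b contributes {n}.
Union: FIRST(S) = { b, n, p }.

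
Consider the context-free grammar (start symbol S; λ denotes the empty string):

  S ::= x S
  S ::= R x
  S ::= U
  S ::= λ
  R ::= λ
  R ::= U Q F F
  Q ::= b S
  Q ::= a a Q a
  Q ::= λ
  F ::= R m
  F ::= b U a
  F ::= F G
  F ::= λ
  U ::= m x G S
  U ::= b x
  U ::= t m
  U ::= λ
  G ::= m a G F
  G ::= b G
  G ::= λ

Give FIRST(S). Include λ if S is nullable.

{ a, b, m, t, x, λ }

S ::= x S contributes {x}.
From S ::= R x: R nullable, take FIRST(R) ∪ {x} = { a, b, m, t, x }.
From S ::= U: add FIRST(U) = { b, m, t, λ } (including λ since U is nullable).
S ::= λ contributes λ.
Union: FIRST(S) = { a, b, m, t, x, λ }.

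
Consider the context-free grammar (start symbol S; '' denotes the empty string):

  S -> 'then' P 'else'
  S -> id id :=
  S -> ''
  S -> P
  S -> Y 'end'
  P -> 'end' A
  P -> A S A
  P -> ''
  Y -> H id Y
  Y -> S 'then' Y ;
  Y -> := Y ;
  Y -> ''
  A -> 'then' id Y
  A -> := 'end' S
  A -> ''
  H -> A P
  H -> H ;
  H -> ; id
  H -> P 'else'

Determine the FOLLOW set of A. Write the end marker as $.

In P -> 'end' A: A is at the end, add FOLLOW(P) = { $, 'else', 'end', 'then', :=, ;, id }.
In P -> A S A: add FIRST(S A)\{''} = { 'else', 'end', 'then', :=, ;, id }.
  Since S A is nullable, also add FOLLOW(P) = { $, 'else', 'end', 'then', :=, ;, id }.
In P -> A S A: A is at the end, add FOLLOW(P) = { $, 'else', 'end', 'then', :=, ;, id }.
In H -> A P: add FIRST(P)\{''} = { 'else', 'end', 'then', :=, ;, id }.
  Since P is nullable, also add FOLLOW(H) = { ;, id }.
Union: FOLLOW(A) = { $, 'else', 'end', 'then', :=, ;, id }.

{ $, 'else', 'end', 'then', :=, ;, id }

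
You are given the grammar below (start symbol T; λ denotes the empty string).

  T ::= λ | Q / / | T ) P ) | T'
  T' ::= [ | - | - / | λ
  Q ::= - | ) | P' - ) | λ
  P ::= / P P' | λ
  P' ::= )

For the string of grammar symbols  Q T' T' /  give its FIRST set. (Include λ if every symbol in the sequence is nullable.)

{ ), -, /, [ }

Add FIRST(Q)\{λ} = { ), - }; Q is nullable, continue.
Add FIRST(T')\{λ} = { -, [ }; T' is nullable, continue.
Add FIRST(T')\{λ} = { -, [ }; T' is nullable, continue.
/ is a terminal; add {/} and stop.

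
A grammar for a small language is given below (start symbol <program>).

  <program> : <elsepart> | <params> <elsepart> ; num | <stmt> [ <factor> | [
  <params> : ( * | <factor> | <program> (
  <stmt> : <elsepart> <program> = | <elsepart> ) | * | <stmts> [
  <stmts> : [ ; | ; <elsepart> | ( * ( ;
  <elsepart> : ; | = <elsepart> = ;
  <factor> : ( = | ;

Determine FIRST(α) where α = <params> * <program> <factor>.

{ (, *, ;, =, [ }

Add FIRST(<params>) = { (, *, ;, =, [ }; <params> is not nullable, stop.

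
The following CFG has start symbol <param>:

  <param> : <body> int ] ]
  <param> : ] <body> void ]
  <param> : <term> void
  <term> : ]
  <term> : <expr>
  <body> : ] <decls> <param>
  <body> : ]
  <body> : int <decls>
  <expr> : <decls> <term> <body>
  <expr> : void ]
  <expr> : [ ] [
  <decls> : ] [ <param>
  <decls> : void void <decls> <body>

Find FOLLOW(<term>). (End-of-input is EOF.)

{ ], int, void }

In <param> : <term> void: add FIRST(void) = { void }.
In <expr> : <decls> <term> <body>: add FIRST(<body>) = { ], int }.
Union: FOLLOW(<term>) = { ], int, void }.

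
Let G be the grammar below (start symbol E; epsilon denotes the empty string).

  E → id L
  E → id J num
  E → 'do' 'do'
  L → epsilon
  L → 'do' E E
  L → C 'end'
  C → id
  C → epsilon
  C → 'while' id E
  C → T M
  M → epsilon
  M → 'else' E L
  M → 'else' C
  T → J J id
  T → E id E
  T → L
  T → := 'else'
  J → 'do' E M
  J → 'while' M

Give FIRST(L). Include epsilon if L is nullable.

{ 'do', 'else', 'end', 'while', :=, id, epsilon }

L → epsilon contributes epsilon.
L → 'do' E E contributes {'do'}.
From L → C 'end': C nullable, take FIRST(C) ∪ {'end'} = { 'do', 'else', 'end', 'while', :=, id }.
Union: FIRST(L) = { 'do', 'else', 'end', 'while', :=, id, epsilon }.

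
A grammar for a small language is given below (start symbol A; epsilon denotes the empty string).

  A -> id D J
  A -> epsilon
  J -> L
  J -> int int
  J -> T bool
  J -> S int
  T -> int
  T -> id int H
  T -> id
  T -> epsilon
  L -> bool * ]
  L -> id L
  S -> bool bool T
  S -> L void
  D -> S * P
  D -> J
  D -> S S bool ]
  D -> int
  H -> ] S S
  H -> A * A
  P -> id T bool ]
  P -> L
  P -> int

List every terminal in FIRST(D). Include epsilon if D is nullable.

{ bool, id, int }

From D -> S * P: add FIRST(S) = { bool, id }.
From D -> J: add FIRST(J) = { bool, id, int }.
From D -> S S bool ]: add FIRST(S) = { bool, id }.
D -> int contributes {int}.
Union: FIRST(D) = { bool, id, int }.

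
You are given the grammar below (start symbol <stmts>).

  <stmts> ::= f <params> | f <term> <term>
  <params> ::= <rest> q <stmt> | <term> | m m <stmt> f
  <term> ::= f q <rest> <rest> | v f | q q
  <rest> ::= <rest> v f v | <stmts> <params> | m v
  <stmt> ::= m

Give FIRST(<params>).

{ f, m, q, v }

From <params> ::= <rest> q <stmt>: add FIRST(<rest>) = { f, m }.
From <params> ::= <term>: add FIRST(<term>) = { f, q, v }.
<params> ::= m m <stmt> f contributes {m}.
Union: FIRST(<params>) = { f, m, q, v }.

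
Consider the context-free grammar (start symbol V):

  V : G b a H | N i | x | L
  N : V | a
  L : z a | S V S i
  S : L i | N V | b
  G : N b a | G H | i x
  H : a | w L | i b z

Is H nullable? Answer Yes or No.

No

No nonterminal in this grammar is nullable.
No production of H has an RHS whose symbols are all nullable, so H is not nullable.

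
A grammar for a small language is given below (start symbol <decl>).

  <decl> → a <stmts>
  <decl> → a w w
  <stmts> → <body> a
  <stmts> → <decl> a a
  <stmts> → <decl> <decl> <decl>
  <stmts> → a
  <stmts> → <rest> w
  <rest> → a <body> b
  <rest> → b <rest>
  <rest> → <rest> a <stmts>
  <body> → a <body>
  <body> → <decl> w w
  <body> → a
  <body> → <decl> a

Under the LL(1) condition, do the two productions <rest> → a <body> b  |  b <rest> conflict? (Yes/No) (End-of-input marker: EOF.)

No

FIRST(a <body> b) = { a } and FIRST(b <rest>) = { b }.
The FIRST sets are disjoint and neither alternative is nullable — no conflict.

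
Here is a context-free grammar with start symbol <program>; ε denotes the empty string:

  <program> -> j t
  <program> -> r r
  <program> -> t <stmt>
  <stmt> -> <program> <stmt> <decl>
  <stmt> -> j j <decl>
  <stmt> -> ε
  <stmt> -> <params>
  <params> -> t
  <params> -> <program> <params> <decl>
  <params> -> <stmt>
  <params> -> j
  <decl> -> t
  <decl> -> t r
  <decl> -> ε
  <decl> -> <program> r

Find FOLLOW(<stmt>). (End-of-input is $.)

In <program> -> t <stmt>: <stmt> is at the end, add FOLLOW(<program>) = { $, j, r, t }.
In <stmt> -> <program> <stmt> <decl>: add FIRST(<decl>)\{ε} = { j, r, t }.
  Since <decl> is nullable, also add FOLLOW(<stmt>) = { $, j, r, t }.
In <params> -> <stmt>: <stmt> is at the end, add FOLLOW(<params>) = { $, j, r, t }.
Union: FOLLOW(<stmt>) = { $, j, r, t }.

{ $, j, r, t }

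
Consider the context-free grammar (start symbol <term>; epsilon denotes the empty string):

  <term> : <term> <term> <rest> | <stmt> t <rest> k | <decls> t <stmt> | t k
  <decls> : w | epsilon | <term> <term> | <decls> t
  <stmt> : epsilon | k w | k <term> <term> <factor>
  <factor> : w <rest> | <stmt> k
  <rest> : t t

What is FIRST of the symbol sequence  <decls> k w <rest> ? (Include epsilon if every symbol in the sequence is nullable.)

{ k, t, w }

Add FIRST(<decls>)\{epsilon} = { k, t, w }; <decls> is nullable, continue.
k is a terminal; add {k} and stop.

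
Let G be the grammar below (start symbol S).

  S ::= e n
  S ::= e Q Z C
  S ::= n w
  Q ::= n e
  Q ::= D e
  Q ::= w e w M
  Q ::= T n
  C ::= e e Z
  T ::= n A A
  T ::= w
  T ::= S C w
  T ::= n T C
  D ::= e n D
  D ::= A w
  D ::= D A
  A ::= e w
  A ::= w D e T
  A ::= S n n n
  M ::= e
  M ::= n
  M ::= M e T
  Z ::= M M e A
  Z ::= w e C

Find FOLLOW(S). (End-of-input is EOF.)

{ EOF, e, n }

S is the start symbol, so EOF ∈ FOLLOW(S).
In T ::= S C w: add FIRST(C w) = { e }.
In A ::= S n n n: add FIRST(n n n) = { n }.
Union: FOLLOW(S) = { EOF, e, n }.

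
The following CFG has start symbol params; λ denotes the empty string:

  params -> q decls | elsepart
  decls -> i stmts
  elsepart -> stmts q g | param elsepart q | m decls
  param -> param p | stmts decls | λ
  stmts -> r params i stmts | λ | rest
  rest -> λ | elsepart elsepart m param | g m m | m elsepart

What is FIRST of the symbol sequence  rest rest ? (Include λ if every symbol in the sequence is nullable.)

{ g, i, m, p, q, r, λ }

Add FIRST(rest)\{λ} = { g, i, m, p, q, r }; rest is nullable, continue.
Add FIRST(rest)\{λ} = { g, i, m, p, q, r }; rest is nullable, continue.
Every symbol is nullable, so include λ.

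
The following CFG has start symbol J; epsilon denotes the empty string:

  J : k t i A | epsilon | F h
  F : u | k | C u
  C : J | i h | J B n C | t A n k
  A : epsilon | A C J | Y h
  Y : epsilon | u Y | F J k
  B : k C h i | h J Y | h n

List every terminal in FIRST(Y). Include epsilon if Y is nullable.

Y : epsilon contributes epsilon.
Y : u Y contributes {u}.
From Y : F J k: add FIRST(F) = { h, i, k, t, u }.
Union: FIRST(Y) = { h, i, k, t, u, epsilon }.

{ h, i, k, t, u, epsilon }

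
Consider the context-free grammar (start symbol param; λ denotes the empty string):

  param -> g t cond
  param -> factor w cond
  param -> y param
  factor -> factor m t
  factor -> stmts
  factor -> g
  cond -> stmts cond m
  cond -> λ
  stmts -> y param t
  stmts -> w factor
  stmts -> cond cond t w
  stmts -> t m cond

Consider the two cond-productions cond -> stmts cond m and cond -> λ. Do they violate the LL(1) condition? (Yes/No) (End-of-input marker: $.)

Yes

FIRST(stmts cond m) = { t, w, y } and FIRST(λ) = { λ }.
The second alternative is nullable and FOLLOW(cond) = { $, m, t, w, y } shares t with FIRST of the first — conflict.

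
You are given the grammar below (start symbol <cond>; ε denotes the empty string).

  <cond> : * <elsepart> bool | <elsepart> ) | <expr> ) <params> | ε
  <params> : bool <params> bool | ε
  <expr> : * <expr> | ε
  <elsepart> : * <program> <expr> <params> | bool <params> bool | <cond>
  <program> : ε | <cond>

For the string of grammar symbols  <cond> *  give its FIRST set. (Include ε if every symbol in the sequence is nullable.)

Add FIRST(<cond>)\{ε} = { ), *, bool }; <cond> is nullable, continue.
* is a terminal; add {*} and stop.

{ ), *, bool }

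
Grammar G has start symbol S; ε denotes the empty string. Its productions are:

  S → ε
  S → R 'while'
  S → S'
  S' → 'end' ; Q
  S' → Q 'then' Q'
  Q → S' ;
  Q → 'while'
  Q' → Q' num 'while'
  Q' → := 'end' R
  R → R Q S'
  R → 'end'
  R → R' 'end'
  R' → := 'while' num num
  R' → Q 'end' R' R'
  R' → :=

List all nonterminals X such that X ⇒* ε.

{ S }

Directly nullable (have an ε-production): S.
No other nonterminal has a production whose RHS symbols are all nullable.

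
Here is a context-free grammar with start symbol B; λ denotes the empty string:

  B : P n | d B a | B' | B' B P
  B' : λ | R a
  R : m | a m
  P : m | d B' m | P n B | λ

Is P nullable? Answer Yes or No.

Yes

P has an λ-production, so P ⇒ λ.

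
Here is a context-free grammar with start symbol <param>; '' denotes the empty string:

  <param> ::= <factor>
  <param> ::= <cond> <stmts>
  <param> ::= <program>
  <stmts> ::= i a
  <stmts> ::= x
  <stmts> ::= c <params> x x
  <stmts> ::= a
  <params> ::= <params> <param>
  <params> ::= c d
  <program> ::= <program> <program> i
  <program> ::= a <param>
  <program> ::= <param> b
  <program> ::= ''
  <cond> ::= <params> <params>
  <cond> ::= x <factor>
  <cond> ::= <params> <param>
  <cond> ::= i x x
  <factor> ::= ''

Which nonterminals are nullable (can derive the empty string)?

Directly nullable (have an ''-production): <program>, <factor>.
<param> ::= <factor> with every symbol nullable, so <param> is nullable.
No other nonterminal has a production whose RHS symbols are all nullable.

{ <factor>, <param>, <program> }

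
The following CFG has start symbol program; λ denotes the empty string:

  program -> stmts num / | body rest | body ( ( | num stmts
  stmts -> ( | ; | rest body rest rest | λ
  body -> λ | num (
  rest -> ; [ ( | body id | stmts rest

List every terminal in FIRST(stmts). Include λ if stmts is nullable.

{ (, ;, id, num, λ }

stmts -> ( contributes {(}.
stmts -> ; contributes {;}.
From stmts -> rest body rest rest: add FIRST(rest) = { (, ;, id, num }.
stmts -> λ contributes λ.
Union: FIRST(stmts) = { (, ;, id, num, λ }.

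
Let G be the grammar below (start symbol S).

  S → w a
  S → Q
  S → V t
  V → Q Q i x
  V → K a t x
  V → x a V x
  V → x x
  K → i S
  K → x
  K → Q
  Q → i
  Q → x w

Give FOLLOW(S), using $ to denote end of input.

S is the start symbol, so $ ∈ FOLLOW(S).
In K → i S: S is at the end, add FOLLOW(K) = { a }.
Union: FOLLOW(S) = { $, a }.

{ $, a }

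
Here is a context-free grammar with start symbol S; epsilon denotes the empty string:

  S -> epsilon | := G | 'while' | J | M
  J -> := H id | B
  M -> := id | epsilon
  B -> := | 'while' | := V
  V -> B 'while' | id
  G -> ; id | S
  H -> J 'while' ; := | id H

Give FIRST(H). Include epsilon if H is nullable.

{ 'while', :=, id }

From H -> J 'while' ; :=: add FIRST(J) = { 'while', := }.
H -> id H contributes {id}.
Union: FIRST(H) = { 'while', :=, id }.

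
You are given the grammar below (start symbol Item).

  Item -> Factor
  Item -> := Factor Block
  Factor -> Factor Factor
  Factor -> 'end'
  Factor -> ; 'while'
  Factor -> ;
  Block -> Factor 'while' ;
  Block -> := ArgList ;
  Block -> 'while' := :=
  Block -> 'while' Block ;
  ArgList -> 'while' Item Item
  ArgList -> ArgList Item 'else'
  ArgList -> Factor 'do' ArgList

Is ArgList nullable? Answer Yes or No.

No nonterminal in this grammar is nullable.
No production of ArgList has an RHS whose symbols are all nullable, so ArgList is not nullable.

No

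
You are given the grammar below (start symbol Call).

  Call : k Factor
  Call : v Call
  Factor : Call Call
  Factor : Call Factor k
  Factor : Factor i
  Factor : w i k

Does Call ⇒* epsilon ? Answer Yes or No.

No nonterminal in this grammar is nullable.
No production of Call has an RHS whose symbols are all nullable, so Call is not nullable.

No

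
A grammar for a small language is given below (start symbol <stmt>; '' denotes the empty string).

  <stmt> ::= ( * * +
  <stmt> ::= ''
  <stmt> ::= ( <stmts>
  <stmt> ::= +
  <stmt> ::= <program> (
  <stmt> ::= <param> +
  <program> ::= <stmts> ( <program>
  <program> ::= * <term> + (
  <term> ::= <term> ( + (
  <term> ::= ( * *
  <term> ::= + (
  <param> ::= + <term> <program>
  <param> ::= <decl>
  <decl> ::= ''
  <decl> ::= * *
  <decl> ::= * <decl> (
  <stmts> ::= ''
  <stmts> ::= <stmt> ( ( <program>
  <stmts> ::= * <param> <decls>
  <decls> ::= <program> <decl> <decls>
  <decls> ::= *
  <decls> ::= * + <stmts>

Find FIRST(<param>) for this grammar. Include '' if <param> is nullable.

{ *, +, '' }

<param> ::= + <term> <program> contributes {+}.
From <param> ::= <decl>: add FIRST(<decl>) = { *, '' } (including '' since <decl> is nullable).
Union: FIRST(<param>) = { *, +, '' }.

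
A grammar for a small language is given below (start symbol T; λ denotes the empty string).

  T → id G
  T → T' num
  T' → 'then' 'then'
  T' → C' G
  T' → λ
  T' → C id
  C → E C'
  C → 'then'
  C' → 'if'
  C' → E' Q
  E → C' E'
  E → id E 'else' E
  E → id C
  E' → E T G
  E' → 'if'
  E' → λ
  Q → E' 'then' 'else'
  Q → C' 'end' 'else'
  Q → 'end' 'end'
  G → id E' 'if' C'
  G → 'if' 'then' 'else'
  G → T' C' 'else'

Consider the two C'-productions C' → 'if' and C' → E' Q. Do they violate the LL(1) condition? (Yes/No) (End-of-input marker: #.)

Yes

FIRST('if') = { 'if' } and FIRST(E' Q) = { 'end', 'if', 'then', id }.
Both contain 'if', so the two alternatives are not disjoint — LL(1) conflict.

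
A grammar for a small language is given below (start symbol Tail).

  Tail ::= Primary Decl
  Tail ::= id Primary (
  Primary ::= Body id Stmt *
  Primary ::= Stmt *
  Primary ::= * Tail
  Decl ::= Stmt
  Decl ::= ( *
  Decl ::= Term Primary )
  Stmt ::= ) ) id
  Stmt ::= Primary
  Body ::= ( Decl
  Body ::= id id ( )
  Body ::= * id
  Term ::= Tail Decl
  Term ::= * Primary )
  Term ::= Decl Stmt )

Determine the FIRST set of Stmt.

Stmt ::= ) ) id contributes {)}.
From Stmt ::= Primary: add FIRST(Primary) = { (, ), *, id }.
Union: FIRST(Stmt) = { (, ), *, id }.

{ (, ), *, id }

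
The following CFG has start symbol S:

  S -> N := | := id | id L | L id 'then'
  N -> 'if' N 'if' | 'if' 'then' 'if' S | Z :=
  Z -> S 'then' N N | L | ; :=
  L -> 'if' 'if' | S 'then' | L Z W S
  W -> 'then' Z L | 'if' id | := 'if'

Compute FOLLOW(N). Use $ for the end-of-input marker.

In S -> N :=: add FIRST(:=) = { := }.
In N -> 'if' N 'if': add FIRST('if') = { 'if' }.
In Z -> S 'then' N N: add FIRST(N) = { 'if', :=, ;, id }.
In Z -> S 'then' N N: N is at the end, add FOLLOW(Z) = { 'if', 'then', :=, ;, id }.
Union: FOLLOW(N) = { 'if', 'then', :=, ;, id }.

{ 'if', 'then', :=, ;, id }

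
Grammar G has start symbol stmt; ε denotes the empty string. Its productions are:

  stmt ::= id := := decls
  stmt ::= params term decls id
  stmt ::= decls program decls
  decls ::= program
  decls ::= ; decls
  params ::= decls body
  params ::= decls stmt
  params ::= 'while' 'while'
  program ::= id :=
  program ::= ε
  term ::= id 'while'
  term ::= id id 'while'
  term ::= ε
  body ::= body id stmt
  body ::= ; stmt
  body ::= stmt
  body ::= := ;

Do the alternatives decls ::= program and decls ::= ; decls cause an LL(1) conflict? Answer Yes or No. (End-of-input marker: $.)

FIRST(program) = { id, ε } and FIRST(; decls) = { ; }.
The first alternative is nullable and FOLLOW(decls) = { $, 'while', :=, ;, id } shares ; with FIRST of the second — conflict.

Yes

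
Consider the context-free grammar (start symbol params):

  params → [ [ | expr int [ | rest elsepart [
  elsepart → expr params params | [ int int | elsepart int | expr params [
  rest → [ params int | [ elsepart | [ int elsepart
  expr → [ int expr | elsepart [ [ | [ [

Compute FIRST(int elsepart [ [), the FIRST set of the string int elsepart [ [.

int is a terminal; add {int} and stop.

{ int }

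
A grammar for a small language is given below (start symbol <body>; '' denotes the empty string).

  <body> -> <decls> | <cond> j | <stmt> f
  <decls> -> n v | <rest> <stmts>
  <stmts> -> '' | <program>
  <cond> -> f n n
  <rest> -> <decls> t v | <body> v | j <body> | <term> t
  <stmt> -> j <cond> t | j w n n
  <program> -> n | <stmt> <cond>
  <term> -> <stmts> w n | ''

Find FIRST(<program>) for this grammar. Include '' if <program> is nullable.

{ j, n }

<program> -> n contributes {n}.
From <program> -> <stmt> <cond>: add FIRST(<stmt>) = { j }.
Union: FIRST(<program>) = { j, n }.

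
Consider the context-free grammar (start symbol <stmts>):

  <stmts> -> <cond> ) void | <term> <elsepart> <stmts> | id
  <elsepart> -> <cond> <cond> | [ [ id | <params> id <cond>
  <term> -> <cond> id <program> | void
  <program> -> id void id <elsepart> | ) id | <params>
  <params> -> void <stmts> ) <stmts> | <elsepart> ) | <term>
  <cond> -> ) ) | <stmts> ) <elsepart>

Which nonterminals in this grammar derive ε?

No nonterminal has an empty production or an RHS whose symbols are all nullable.

{ } (none)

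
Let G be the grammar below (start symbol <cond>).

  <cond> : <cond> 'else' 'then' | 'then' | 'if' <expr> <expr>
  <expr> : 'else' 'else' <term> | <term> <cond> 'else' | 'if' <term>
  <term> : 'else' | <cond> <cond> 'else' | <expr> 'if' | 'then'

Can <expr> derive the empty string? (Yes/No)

No

No nonterminal in this grammar is nullable.
No production of <expr> has an RHS whose symbols are all nullable, so <expr> is not nullable.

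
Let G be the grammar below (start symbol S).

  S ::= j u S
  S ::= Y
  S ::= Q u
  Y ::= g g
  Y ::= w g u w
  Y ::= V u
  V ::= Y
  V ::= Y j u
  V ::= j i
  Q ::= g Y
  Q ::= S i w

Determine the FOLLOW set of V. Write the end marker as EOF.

In Y ::= V u: add FIRST(u) = { u }.
Union: FOLLOW(V) = { u }.

{ u }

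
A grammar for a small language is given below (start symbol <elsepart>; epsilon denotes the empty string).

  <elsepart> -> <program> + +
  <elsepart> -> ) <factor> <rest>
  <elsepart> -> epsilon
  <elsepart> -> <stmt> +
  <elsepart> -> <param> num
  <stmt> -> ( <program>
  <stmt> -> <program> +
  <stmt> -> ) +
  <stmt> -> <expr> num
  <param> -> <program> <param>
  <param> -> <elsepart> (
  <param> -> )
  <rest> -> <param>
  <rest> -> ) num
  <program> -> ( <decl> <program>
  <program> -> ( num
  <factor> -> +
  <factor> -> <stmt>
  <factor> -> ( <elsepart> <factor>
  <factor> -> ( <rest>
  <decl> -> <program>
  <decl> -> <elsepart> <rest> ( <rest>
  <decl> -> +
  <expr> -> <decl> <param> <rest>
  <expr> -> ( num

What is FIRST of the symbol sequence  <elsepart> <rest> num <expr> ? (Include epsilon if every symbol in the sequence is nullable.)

{ (, ), + }

Add FIRST(<elsepart>)\{epsilon} = { (, ), + }; <elsepart> is nullable, continue.
Add FIRST(<rest>) = { (, ), + }; <rest> is not nullable, stop.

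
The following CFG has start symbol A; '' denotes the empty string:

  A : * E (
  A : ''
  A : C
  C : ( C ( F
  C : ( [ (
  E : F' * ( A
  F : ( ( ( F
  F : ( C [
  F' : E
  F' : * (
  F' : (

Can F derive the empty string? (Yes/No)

Nullable nonterminals: A.
No production of F has an RHS whose symbols are all nullable, so F is not nullable.

No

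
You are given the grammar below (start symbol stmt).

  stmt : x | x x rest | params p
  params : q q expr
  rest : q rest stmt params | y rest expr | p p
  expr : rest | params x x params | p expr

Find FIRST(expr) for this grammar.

{ p, q, y }

From expr : rest: add FIRST(rest) = { p, q, y }.
From expr : params x x params: add FIRST(params) = { q }.
expr : p expr contributes {p}.
Union: FIRST(expr) = { p, q, y }.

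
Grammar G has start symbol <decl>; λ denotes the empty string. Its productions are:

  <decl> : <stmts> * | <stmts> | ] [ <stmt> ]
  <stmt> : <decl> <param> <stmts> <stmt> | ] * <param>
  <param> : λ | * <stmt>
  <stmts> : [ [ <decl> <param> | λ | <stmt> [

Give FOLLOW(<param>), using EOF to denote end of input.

In <stmt> : <decl> <param> <stmts> <stmt>: add FIRST(<stmts> <stmt>) = { *, [, ] }.
In <stmt> : ] * <param>: <param> is at the end, add FOLLOW(<stmt>) = { EOF, *, [, ] }.
In <stmts> : [ [ <decl> <param>: <param> is at the end, add FOLLOW(<stmts>) = { EOF, *, [, ] }.
Union: FOLLOW(<param>) = { EOF, *, [, ] }.

{ EOF, *, [, ] }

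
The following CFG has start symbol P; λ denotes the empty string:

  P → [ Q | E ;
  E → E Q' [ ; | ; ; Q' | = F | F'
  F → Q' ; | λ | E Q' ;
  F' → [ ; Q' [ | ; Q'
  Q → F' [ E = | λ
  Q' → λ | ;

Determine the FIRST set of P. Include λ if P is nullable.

P → [ Q contributes {[}.
From P → E ;: add FIRST(E) = { ;, =, [ }.
Union: FIRST(P) = { ;, =, [ }.

{ ;, =, [ }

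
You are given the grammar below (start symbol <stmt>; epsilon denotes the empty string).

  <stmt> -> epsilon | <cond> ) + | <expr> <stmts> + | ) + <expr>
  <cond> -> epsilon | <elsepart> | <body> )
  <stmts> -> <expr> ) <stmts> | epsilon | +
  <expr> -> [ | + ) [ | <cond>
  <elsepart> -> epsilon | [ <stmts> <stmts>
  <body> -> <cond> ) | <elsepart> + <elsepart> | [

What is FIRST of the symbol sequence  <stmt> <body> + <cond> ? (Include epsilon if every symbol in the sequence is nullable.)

{ ), +, [ }

Add FIRST(<stmt>)\{epsilon} = { ), +, [ }; <stmt> is nullable, continue.
Add FIRST(<body>) = { ), +, [ }; <body> is not nullable, stop.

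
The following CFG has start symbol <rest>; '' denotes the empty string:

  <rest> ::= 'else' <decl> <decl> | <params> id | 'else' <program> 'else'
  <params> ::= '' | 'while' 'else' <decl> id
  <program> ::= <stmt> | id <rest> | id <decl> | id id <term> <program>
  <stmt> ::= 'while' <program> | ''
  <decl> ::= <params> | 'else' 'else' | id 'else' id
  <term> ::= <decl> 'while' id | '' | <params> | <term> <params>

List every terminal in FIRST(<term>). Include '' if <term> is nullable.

From <term> ::= <decl> 'while' id: <decl> nullable, take FIRST(<decl>) ∪ {'while'} = { 'else', 'while', id }.
<term> ::= '' contributes ''.
From <term> ::= <params>: add FIRST(<params>) = { 'while', '' } (including '' since <params> is nullable).
From <term> ::= <term> <params>: <term>, <params> nullable, take FIRST(<term>) ∪ FIRST(<params>) = { 'else', 'while', id }; also '' since the whole RHS is nullable.
Union: FIRST(<term>) = { 'else', 'while', id, '' }.

{ 'else', 'while', id, '' }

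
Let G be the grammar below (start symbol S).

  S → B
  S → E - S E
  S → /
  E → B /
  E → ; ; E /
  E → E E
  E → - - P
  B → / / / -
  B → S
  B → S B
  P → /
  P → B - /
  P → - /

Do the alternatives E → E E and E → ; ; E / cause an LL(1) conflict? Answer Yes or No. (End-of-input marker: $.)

Yes

FIRST(E E) = { -, /, ; } and FIRST(; ; E /) = { ; }.
Both contain ;, so the two alternatives are not disjoint — LL(1) conflict.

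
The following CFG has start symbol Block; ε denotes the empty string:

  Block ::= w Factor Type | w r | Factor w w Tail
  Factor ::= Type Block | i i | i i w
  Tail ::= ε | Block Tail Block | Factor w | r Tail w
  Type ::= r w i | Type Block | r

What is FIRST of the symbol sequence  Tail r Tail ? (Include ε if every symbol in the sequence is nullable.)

{ i, r, w }

Add FIRST(Tail)\{ε} = { i, r, w }; Tail is nullable, continue.
r is a terminal; add {r} and stop.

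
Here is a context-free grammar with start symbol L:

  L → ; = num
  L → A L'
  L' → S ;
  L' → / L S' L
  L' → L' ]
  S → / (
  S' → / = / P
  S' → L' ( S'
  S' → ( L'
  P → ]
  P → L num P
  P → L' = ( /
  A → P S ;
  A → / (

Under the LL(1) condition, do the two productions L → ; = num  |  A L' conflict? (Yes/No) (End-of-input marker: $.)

Yes

FIRST(; = num) = { ; } and FIRST(A L') = { /, ;, ] }.
Both contain ;, so the two alternatives are not disjoint — LL(1) conflict.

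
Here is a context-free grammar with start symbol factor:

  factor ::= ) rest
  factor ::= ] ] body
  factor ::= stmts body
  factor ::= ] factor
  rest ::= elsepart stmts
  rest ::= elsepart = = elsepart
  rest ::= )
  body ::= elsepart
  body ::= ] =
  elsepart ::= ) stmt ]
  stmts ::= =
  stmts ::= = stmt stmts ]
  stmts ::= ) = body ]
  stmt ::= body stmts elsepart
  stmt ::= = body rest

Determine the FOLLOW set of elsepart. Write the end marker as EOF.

In rest ::= elsepart stmts: add FIRST(stmts) = { ), = }.
In rest ::= elsepart = = elsepart: add FIRST(= = elsepart) = { = }.
In rest ::= elsepart = = elsepart: elsepart is at the end, add FOLLOW(rest) = { EOF, ), =, ] }.
In body ::= elsepart: elsepart is at the end, add FOLLOW(body) = { EOF, ), =, ] }.
In stmt ::= body stmts elsepart: elsepart is at the end, add FOLLOW(stmt) = { ), =, ] }.
Union: FOLLOW(elsepart) = { EOF, ), =, ] }.

{ EOF, ), =, ] }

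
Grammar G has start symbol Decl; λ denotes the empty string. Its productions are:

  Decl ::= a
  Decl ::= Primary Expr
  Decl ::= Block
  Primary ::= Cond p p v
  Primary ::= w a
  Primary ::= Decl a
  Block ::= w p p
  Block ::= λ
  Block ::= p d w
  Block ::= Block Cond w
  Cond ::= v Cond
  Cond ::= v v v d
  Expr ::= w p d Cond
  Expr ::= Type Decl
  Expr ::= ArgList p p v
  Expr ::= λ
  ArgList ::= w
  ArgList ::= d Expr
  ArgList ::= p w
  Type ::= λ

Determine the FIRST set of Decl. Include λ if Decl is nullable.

Decl ::= a contributes {a}.
From Decl ::= Primary Expr: add FIRST(Primary) = { a, p, v, w }.
From Decl ::= Block: add FIRST(Block) = { p, v, w, λ } (including λ since Block is nullable).
Union: FIRST(Decl) = { a, p, v, w, λ }.

{ a, p, v, w, λ }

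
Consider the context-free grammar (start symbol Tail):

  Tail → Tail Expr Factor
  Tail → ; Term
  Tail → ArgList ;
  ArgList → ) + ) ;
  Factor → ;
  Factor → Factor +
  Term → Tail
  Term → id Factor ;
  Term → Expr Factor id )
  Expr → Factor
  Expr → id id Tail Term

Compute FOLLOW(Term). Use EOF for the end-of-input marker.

{ EOF, ), ;, id }

In Tail → ; Term: Term is at the end, add FOLLOW(Tail) = { EOF, ), ;, id }.
In Expr → id id Tail Term: Term is at the end, add FOLLOW(Expr) = { ; }.
Union: FOLLOW(Term) = { EOF, ), ;, id }.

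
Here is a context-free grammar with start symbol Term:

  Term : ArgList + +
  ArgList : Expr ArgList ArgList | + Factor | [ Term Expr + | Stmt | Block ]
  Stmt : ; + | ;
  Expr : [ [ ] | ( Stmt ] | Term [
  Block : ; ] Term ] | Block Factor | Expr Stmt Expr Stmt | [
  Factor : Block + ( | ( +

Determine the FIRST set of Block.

Block : ; ] Term ] contributes {;}.
From Block : Block Factor: add FIRST(Block) = { (, +, ;, [ }.
From Block : Expr Stmt Expr Stmt: add FIRST(Expr) = { (, +, ;, [ }.
Block : [ contributes {[}.
Union: FIRST(Block) = { (, +, ;, [ }.

{ (, +, ;, [ }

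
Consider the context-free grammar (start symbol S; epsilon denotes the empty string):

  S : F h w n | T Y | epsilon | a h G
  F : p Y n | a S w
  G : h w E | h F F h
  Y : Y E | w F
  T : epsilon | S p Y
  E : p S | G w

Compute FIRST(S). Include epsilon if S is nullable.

From S : F h w n: add FIRST(F) = { a, p }.
From S : T Y: T nullable, take FIRST(T) ∪ FIRST(Y) = { a, p, w }.
S : epsilon contributes epsilon.
S : a h G contributes {a}.
Union: FIRST(S) = { a, p, w, epsilon }.

{ a, p, w, epsilon }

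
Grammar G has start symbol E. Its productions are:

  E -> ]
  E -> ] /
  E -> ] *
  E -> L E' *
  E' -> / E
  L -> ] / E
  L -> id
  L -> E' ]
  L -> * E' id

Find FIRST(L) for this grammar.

{ *, /, ], id }

L -> ] / E contributes {]}.
L -> id contributes {id}.
From L -> E' ]: add FIRST(E') = { / }.
L -> * E' id contributes {*}.
Union: FIRST(L) = { *, /, ], id }.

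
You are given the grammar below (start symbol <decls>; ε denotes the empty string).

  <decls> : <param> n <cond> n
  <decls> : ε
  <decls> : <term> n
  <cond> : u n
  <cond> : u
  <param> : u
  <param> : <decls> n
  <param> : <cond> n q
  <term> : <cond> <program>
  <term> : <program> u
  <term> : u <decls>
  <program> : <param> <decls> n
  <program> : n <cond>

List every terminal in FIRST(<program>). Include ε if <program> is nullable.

{ n, u }

From <program> : <param> <decls> n: add FIRST(<param>) = { n, u }.
<program> : n <cond> contributes {n}.
Union: FIRST(<program>) = { n, u }.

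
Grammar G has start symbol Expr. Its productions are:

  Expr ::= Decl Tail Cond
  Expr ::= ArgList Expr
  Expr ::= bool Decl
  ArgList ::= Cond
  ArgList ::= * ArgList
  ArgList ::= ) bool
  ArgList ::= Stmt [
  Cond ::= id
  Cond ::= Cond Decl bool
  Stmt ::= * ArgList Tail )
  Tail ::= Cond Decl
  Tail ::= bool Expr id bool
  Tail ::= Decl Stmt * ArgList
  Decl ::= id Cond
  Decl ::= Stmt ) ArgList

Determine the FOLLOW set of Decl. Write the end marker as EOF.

In Expr ::= Decl Tail Cond: add FIRST(Tail Cond) = { *, bool, id }.
In Expr ::= bool Decl: Decl is at the end, add FOLLOW(Expr) = { EOF, id }.
In Cond ::= Cond Decl bool: add FIRST(bool) = { bool }.
In Tail ::= Cond Decl: Decl is at the end, add FOLLOW(Tail) = { ), id }.
In Tail ::= Decl Stmt * ArgList: add FIRST(Stmt * ArgList) = { * }.
Union: FOLLOW(Decl) = { EOF, ), *, bool, id }.

{ EOF, ), *, bool, id }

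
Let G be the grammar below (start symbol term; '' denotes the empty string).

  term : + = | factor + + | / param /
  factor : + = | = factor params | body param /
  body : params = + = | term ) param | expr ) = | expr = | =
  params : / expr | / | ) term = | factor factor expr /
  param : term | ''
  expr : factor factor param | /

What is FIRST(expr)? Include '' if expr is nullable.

{ ), +, /, = }

From expr : factor factor param: add FIRST(factor) = { ), +, /, = }.
expr : / contributes {/}.
Union: FIRST(expr) = { ), +, /, = }.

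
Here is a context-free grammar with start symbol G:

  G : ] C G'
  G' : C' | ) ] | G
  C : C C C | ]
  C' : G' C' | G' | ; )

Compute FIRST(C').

{ ), ;, ] }

From C' : G' C': add FIRST(G') = { ), ;, ] }.
From C' : G': add FIRST(G') = { ), ;, ] }.
C' : ; ) contributes {;}.
Union: FIRST(C') = { ), ;, ] }.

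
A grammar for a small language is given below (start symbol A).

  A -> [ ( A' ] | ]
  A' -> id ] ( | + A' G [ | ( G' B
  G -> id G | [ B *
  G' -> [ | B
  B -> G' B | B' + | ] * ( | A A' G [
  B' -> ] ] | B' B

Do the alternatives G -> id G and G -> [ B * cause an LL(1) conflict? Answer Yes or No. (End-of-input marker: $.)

FIRST(id G) = { id } and FIRST([ B *) = { [ }.
The FIRST sets are disjoint and neither alternative is nullable — no conflict.

No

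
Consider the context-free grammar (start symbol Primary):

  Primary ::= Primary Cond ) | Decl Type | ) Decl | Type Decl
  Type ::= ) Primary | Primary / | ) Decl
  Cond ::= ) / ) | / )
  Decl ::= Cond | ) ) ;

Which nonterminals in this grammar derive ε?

No nonterminal has an empty production or an RHS whose symbols are all nullable.

{ } (none)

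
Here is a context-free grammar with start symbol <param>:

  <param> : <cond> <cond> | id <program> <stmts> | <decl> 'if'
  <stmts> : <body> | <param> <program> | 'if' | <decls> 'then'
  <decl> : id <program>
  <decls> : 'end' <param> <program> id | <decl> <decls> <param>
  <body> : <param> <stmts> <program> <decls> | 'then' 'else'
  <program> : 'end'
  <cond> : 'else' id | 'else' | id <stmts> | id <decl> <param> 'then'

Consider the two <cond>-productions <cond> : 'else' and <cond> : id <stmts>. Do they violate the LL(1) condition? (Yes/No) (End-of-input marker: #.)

FIRST('else') = { 'else' } and FIRST(id <stmts>) = { id }.
The FIRST sets are disjoint and neither alternative is nullable — no conflict.

No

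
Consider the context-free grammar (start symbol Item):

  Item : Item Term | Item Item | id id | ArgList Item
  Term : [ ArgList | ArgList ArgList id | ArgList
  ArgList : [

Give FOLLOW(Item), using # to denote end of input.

Item is the start symbol, so # ∈ FOLLOW(Item).
In Item : Item Term: add FIRST(Term) = { [ }.
In Item : Item Item: add FIRST(Item) = { [, id }.
In Item : Item Item: Item is at the end, add FOLLOW(Item) = { #, [, id }.
In Item : ArgList Item: Item is at the end, add FOLLOW(Item) = { #, [, id }.
Union: FOLLOW(Item) = { #, [, id }.

{ #, [, id }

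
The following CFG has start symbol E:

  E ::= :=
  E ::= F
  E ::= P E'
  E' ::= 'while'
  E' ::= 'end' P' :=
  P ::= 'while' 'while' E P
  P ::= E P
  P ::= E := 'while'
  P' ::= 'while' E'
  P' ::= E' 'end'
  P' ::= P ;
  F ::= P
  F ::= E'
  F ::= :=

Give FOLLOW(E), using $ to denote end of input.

{ $, 'end', 'while', := }

E is the start symbol, so $ ∈ FOLLOW(E).
In P ::= 'while' 'while' E P: add FIRST(P) = { 'end', 'while', := }.
In P ::= E P: add FIRST(P) = { 'end', 'while', := }.
In P ::= E := 'while': add FIRST(:= 'while') = { := }.
Union: FOLLOW(E) = { $, 'end', 'while', := }.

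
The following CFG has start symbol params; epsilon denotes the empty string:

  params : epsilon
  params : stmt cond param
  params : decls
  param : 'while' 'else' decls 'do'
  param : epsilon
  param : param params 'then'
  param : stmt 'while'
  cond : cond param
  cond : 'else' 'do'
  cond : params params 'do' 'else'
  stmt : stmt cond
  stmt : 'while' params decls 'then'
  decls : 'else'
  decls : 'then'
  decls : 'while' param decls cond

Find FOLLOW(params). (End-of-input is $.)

params is the start symbol, so $ ∈ FOLLOW(params).
In param : param params 'then': add FIRST('then') = { 'then' }.
In cond : params params 'do' 'else': add FIRST(params 'do' 'else') = { 'do', 'else', 'then', 'while' }.
In cond : params params 'do' 'else': add FIRST('do' 'else') = { 'do' }.
In stmt : 'while' params decls 'then': add FIRST(decls 'then') = { 'else', 'then', 'while' }.
Union: FOLLOW(params) = { $, 'do', 'else', 'then', 'while' }.

{ $, 'do', 'else', 'then', 'while' }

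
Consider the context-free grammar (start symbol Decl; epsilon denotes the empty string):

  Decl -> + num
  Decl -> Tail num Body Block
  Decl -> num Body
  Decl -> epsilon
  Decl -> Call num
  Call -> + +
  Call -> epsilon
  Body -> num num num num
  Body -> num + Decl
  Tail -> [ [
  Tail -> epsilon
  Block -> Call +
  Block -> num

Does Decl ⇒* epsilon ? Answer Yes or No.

Decl has an epsilon-production, so Decl ⇒ epsilon.

Yes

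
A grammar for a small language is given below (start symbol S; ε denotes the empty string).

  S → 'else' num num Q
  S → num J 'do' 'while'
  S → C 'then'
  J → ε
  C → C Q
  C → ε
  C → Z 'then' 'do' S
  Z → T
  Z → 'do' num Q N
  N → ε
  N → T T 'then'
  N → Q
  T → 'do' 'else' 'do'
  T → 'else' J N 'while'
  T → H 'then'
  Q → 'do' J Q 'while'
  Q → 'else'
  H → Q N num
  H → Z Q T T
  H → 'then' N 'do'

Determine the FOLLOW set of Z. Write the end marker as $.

In C → Z 'then' 'do' S: add FIRST('then' 'do' S) = { 'then' }.
In H → Z Q T T: add FIRST(Q T T) = { 'do', 'else' }.
Union: FOLLOW(Z) = { 'do', 'else', 'then' }.

{ 'do', 'else', 'then' }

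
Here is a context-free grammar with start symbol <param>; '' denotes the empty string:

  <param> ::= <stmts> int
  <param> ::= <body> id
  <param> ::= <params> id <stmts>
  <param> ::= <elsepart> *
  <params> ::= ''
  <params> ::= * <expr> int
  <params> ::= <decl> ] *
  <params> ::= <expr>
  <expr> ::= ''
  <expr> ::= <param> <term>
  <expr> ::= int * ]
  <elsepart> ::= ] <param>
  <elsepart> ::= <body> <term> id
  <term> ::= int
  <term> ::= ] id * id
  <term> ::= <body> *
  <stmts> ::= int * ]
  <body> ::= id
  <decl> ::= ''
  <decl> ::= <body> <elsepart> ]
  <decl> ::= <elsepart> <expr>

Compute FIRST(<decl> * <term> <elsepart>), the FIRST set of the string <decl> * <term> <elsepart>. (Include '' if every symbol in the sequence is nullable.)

Add FIRST(<decl>)\{''} = { ], id }; <decl> is nullable, continue.
* is a terminal; add {*} and stop.

{ *, ], id }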